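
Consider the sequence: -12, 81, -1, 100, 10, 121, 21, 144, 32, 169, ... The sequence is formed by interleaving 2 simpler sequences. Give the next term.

Positions 1, 3, 5, … form one subsequence and positions 2, 4, 6, … form another.
Track A is -12, -1, 10, 21, 32, which is linear: a_n = -23 + 11·n.
Track B is 81, 100, 121, 144, 169, which is perfect squares starting at 9².
Position 11 falls in track A as its term 6, giving 43.

43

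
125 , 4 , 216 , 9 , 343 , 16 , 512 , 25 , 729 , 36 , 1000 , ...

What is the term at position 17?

2197

Positions 1, 3, 5, … form one subsequence and positions 2, 4, 6, … form another.
Track A = 125, 216, 343, 512, 729, 1000: perfect cubes starting at 5³.
Track B = 4, 9, 16, 25, 36: the squares 2², 3², 4², ….
Position 17 falls in track A as its term 9, giving 2197.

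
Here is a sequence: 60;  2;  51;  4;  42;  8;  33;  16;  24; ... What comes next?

Positions 1, 3, 5, … form one subsequence and positions 2, 4, 6, … form another.
Track A: 60, 51, 42, 33, 24 — arithmetic, step −9.
Track B: 2, 4, 8, 16 — successive powers of 2.
The 10th slot belongs to track B; its 5th term is 32.

32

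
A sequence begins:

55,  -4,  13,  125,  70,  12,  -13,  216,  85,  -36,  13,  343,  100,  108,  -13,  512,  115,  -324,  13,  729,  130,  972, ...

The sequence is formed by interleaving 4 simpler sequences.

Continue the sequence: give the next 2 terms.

-13, 1000

Taking every 4th term gives 4 separate tracks.
Subsequence A: 55, 70, 85, 100, 115, 130 — linear: a_n = 40 + 15·n.
Subsequence B: -4, 12, -36, 108, -324, 972 — a geometric progression (common ratio -3).
Subsequence C: 13, -13, 13, -13, 13 — the oscillation 13·(−1)^(n+1).
Subsequence D: 125, 216, 343, 512, 729 — consecutive cubes n³ from n = 5.
The 23rd slot belongs to subsequence C; its 6th term is -13.
Position 24 → subsequence D, term 6 = 1000.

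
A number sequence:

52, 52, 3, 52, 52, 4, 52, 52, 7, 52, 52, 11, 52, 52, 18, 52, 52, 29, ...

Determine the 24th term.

76

Reading positions in blocks of 3 reveals the pattern AAB — 2 tracks woven together.
Stream A: 52, 52, 52, 52, 52, 52, 52, 52, 52, 52, 52, 52. The constant sequence 52.
Stream B: 3, 4, 7, 11, 18, 29. Fibonacci-style (each term is the sum of the two before it).
The 24th slot belongs to stream B; its 8th term is 76.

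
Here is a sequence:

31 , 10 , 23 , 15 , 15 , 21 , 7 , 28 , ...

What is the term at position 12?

45

Positions 1, 3, 5, … form one subsequence and positions 2, 4, 6, … form another.
Stream A: 31, 23, 15, 7. Subtracting 8 each time.
Stream B: 10, 15, 21, 28. Triangular numbers starting at T_4.
The 12th slot belongs to stream B; its 6th term is 45.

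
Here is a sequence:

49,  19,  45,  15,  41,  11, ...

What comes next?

Taking every 2nd term gives 2 separate tracks.
Stream A: 49, 45, 41 (subtracting 4 each time).
Stream B: 19, 15, 11 (arithmetic, step −4).
Position 7 → stream A, term 4 = 37.

37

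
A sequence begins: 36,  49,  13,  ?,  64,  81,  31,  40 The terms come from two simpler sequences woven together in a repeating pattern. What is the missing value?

The slot pattern repeats as AABB (period 4), so there are 2 interleaved tracks.
Track A: 36, 49, 64, 81 — the squares 6², 7², 8², ….
Track B: 13, ?, 31, 40 — arithmetic with common difference +9.
So the missing entry in track B is 22.

22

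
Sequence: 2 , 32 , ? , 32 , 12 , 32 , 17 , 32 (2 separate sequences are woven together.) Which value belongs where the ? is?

7

Positions 1, 3, 5, … form one subsequence and positions 2, 4, 6, … form another.
Stream A: 2, ?, 12, 17 (adding 5 each time).
Stream B: 32, 32, 32, 32 (constant 32).
Stream A's pattern makes the blank 7.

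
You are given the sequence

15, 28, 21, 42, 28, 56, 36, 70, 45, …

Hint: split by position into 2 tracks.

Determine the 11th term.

Split by position mod 2 into 2 tracks.
Track A: 15, 21, 28, 36, 45 (triangular numbers starting at T_5).
Track B: 28, 42, 56, 70 (arithmetic with common difference +14).
Position 11 falls in track A as its term 6, giving 55.

55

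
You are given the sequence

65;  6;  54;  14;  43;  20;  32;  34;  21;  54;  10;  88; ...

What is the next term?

Odd-indexed and even-indexed terms follow separate rules.
Track A: 65, 54, 43, 32, 21, 10. Arithmetic with common difference −11.
Track B: 6, 14, 20, 34, 54, 88. Fibonacci-style (each term is the sum of the two before it).
Position 13 → track A, term 7 = -1.

-1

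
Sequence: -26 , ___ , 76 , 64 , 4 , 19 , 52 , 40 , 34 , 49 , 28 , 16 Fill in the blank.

Reading positions in blocks of 4 reveals the pattern AABB — 2 tracks woven together.
Track A: -26, ?, 4, 19, 34, 49 — arithmetic, step +15.
Track B: 76, 64, 52, 40, 28, 16 — arithmetic with common difference −12.
The gap is track A's term 2; the rule gives -11.

-11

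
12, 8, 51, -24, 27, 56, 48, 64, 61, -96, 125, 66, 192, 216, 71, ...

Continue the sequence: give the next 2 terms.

-384, 343

Taking every 3rd term gives 3 separate tracks.
Stream A: 12, -24, 48, -96, 192 (a geometric progression (common ratio -2)).
Stream B: 8, 27, 64, 125, 216 (the cubes 2³, 3³, 4³, …).
Stream C: 51, 56, 61, 66, 71 (arithmetic, step +5).
Position 16 → stream A, term 6 = -384.
Term 17 comes from stream B (its 6th entry): 343.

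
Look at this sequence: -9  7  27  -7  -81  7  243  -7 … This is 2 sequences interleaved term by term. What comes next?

Positions 1, 3, 5, … form one subsequence and positions 2, 4, 6, … form another.
Stream A is -9, 27, -81, 243, which is multiplying by -3 each time.
Stream B is 7, -7, 7, -7, which is the oscillation 7·(−1)^(n+1).
Term 9 comes from stream A (its 5th entry): -729.

-729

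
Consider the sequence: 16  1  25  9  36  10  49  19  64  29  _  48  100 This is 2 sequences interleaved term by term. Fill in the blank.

Taking every 2nd term gives 2 separate tracks.
Stream A: 16, 25, 36, 49, 64, ?, 100 — consecutive squares n² from n = 4.
Stream B: 1, 9, 10, 19, 29, 48 — Fibonacci-style (each term is the sum of the two before it).
Stream A's pattern makes the blank 81.

81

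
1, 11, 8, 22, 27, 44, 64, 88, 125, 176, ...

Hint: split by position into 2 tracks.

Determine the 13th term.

Odd-indexed and even-indexed terms follow separate rules.
Stream A = 1, 8, 27, 64, 125: perfect cubes starting at 1³.
Stream B = 11, 22, 44, 88, 176: geometric, ×2 each step.
Position 13 → stream A, term 7 = 343.

343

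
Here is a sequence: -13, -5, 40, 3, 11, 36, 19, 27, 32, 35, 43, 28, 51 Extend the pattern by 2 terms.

59, 24

Reading positions in blocks of 3 reveals the pattern AAB — 2 tracks woven together.
Track A is -13, -5, 3, 11, 19, 27, 35, 43, 51, which is arithmetic, step +8.
Track B is 40, 36, 32, 28, which is subtracting 4 each time.
Term 14 comes from track A (its 10th entry): 59.
Position 15 → track B, term 5 = 24.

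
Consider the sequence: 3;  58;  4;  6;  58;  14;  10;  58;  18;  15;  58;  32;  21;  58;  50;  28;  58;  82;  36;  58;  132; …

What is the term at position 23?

Taking every 3rd term gives 3 separate tracks.
Subsequence A: 3, 6, 10, 15, 21, 28, 36 (triangular numbers starting at T_2).
Subsequence B: 58, 58, 58, 58, 58, 58, 58 (constant 58).
Subsequence C: 4, 14, 18, 32, 50, 82, 132 (Fibonacci-style (each term is the sum of the two before it)).
Term 23 comes from subsequence B (its 8th entry): 58.

58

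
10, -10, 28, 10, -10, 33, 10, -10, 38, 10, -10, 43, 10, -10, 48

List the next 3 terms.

10, -10, 53

The slot pattern repeats as AAB (period 3), so there are 2 interleaved tracks.
Subsequence A = 10, -10, 10, -10, 10, -10, 10, -10, 10, -10: alternating ±10.
Subsequence B = 28, 33, 38, 43, 48: arithmetic, step +5.
The 16th slot belongs to subsequence A; its 11th term is 10.
Position 17 → subsequence A, term 12 = -10.
Position 18 falls in subsequence B as its term 6, giving 53.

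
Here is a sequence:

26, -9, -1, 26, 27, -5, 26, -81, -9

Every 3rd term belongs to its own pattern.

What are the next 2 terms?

26, 243

Split by position mod 3: positions 1, 4, 7, … form one track, and each other residue class forms its own.
Track A = 26, 26, 26: the constant sequence 26.
Track B = -9, 27, -81: multiplying by -3 each time.
Track C = -1, -5, -9: arithmetic, step −4.
Position 10 falls in track A as its term 4, giving 26.
Position 11 falls in track B as its term 4, giving 243.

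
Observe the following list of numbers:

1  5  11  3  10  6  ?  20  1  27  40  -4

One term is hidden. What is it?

9

The terms cycle through 3 interleaved subsequences.
Track A: 1, 3, ?, 27 — powers 3^0, 3^1, 3^2, ….
Track B: 5, 10, 20, 40 — geometric with ratio 2.
Track C: 11, 6, 1, -4 — arithmetic, step −5.
The gap is track A's term 3; the rule gives 9.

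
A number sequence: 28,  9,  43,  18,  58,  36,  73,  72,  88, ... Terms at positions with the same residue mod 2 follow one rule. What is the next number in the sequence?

Positions 1, 3, 5, … form one subsequence and positions 2, 4, 6, … form another.
Subsequence A: 28, 43, 58, 73, 88 — adding 15 each time.
Subsequence B: 9, 18, 36, 72 — a geometric progression (common ratio 2).
Position 10 → subsequence B, term 5 = 144.

144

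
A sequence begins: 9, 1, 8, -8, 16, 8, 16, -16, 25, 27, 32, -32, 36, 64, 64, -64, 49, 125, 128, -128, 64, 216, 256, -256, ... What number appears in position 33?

Taking every 4th term gives 4 separate tracks.
Stream A: 9, 16, 25, 36, 49, 64 — perfect squares starting at 3².
Stream B: 1, 8, 27, 64, 125, 216 — consecutive cubes n³ from n = 1.
Stream C: 8, 16, 32, 64, 128, 256 — powers of 2.
Stream D: -8, -16, -32, -64, -128, -256 — geometric, ×2 each step.
The 33rd slot belongs to stream A; its 9th term is 121.

121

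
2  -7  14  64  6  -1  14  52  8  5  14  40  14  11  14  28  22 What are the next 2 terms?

17, 14

Split by position mod 4: positions 1, 5, 9, … form one track, and each other residue class forms its own.
Stream A: 2, 6, 8, 14, 22 (a Fibonacci-like recurrence a_n = a_{n-1} + a_{n-2}).
Stream B: -7, -1, 5, 11 (adding 6 each time).
Stream C: 14, 14, 14, 14 (the constant sequence 14).
Stream D: 64, 52, 40, 28 (arithmetic, step −12).
The 18th slot belongs to stream B; its 5th term is 17.
The 19th slot belongs to stream C; its 5th term is 14.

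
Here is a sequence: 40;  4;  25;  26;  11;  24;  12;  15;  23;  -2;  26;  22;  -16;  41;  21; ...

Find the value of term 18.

20

Read the sequence 3 terms at a time; column i is its own pattern.
Track A is 40, 26, 12, -2, -16, which is arithmetic, step −14.
Track B is 4, 11, 15, 26, 41, which is a Fibonacci-like recurrence a_n = a_{n-1} + a_{n-2}.
Track C is 25, 24, 23, 22, 21, which is subtracting 1 each time.
Position 18 falls in track C as its term 6, giving 20.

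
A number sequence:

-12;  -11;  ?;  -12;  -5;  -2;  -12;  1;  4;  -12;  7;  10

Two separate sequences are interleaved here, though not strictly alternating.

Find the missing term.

The slot pattern repeats as ABB (period 3), so there are 2 interleaved tracks.
Track A: -12, -12, -12, -12 — always -12.
Track B: -11, ?, -5, -2, 1, 4, 7, 10 — linear: a_n = -14 + 3·n.
Track B's pattern makes the blank -8.

-8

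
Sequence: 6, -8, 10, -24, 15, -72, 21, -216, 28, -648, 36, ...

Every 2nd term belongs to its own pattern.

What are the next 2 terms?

-1944, 45

Positions 1, 3, 5, … form one subsequence and positions 2, 4, 6, … form another.
Stream A: 6, 10, 15, 21, 28, 36 — the triangular numbers T_3, T_4, ….
Stream B: -8, -24, -72, -216, -648 — geometric, ×3 each step.
Term 12 comes from stream B (its 6th entry): -1944.
Position 13 → stream A, term 7 = 45.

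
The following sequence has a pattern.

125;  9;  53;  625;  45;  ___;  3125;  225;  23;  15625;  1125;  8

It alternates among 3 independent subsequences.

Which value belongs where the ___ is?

The terms cycle through 3 interleaved subsequences.
Subsequence A: 125, 625, 3125, 15625. Powers of 5.
Subsequence B: 9, 45, 225, 1125. Geometric, ×5 each step.
Subsequence C: 53, ?, 23, 8. Arithmetic, step −15.
Filling subsequence C at index 2 by its rule yields 38.

38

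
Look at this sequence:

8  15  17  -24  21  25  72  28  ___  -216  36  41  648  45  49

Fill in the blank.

The terms cycle through 3 interleaved subsequences.
Subsequence A is 8, -24, 72, -216, 648, which is geometric, ×-3 each step.
Subsequence B is 15, 21, 28, 36, 45, which is triangular numbers n(n+1)/2 for n = 5, 6, ….
Subsequence C is 17, 25, ?, 41, 49, which is arithmetic, step +8.
The gap is subsequence C's term 3; the rule gives 33.

33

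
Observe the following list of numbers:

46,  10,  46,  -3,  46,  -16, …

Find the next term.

The terms cycle through 2 interleaved subsequences.
Track A: 46, 46, 46 (the constant sequence 46).
Track B: 10, -3, -16 (linear: a_n = 23 − 13·n).
Term 7 comes from track A (its 4th entry): 46.

46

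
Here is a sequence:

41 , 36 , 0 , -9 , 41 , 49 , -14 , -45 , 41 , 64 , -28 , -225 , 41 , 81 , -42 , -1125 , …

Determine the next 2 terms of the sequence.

Taking every 4th term gives 4 separate tracks.
Stream A = 41, 41, 41, 41: always 41.
Stream B = 36, 49, 64, 81: perfect squares starting at 6².
Stream C = 0, -14, -28, -42: linear: a_n = 14 − 14·n.
Stream D = -9, -45, -225, -1125: geometric with ratio 5.
Position 17 falls in stream A as its term 5, giving 41.
The 18th slot belongs to stream B; its 5th term is 100.

41, 100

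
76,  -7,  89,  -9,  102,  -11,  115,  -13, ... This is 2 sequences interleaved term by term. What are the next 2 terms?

Taking every 2nd term gives 2 separate tracks.
Track A: 76, 89, 102, 115 — arithmetic with common difference +13.
Track B: -7, -9, -11, -13 — linear: a_n = -5 − 2·n.
Term 9 comes from track A (its 5th entry): 128.
The 10th slot belongs to track B; its 5th term is -15.

128, -15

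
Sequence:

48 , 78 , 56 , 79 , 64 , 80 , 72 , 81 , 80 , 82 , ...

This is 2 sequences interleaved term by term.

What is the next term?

88

Odd-indexed and even-indexed terms follow separate rules.
Stream A = 48, 56, 64, 72, 80: adding 8 each time.
Stream B = 78, 79, 80, 81, 82: arithmetic with common difference +1.
The 11th slot belongs to stream A; its 6th term is 88.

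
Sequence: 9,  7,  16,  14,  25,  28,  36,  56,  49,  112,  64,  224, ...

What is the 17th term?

The terms cycle through 2 interleaved subsequences.
Subsequence A = 9, 16, 25, 36, 49, 64: the squares 3², 4², 5², ….
Subsequence B = 7, 14, 28, 56, 112, 224: geometric, ×2 each step.
Position 17 → subsequence A, term 9 = 121.

121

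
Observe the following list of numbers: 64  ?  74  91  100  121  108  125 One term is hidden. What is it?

Positions follow the repeating pattern AABB; grouping by letter gives 2 tracks.
Track A = 64, ?, 100, 121: consecutive squares n² from n = 8.
Track B = 74, 91, 108, 125: arithmetic with common difference +17.
So the missing entry in track A is 81.

81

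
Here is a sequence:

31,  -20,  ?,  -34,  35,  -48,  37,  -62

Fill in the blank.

Split by position mod 2 into 2 tracks.
Track A is 31, ?, 35, 37, which is linear: a_n = 29 + 2·n.
Track B is -20, -34, -48, -62, which is arithmetic with common difference −14.
So the missing entry in track A is 33.

33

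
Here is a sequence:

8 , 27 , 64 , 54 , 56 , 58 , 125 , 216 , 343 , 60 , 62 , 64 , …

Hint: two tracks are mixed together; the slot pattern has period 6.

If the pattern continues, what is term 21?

2197

Positions follow the repeating pattern AAABBB; grouping by letter gives 2 tracks.
Track A: 8, 27, 64, 125, 216, 343 (perfect cubes starting at 2³).
Track B: 54, 56, 58, 60, 62, 64 (linear: a_n = 52 + 2·n).
Position 21 → track A, term 12 = 2197.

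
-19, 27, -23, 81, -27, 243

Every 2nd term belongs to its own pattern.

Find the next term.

-31

Taking every 2nd term gives 2 separate tracks.
Track A: -19, -23, -27 (arithmetic with common difference −4).
Track B: 27, 81, 243 (powers of 3).
Position 7 → track A, term 4 = -31.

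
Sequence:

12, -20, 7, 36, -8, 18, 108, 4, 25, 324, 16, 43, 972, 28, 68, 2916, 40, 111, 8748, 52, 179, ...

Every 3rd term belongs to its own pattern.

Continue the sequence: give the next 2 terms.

26244, 64

Split by position mod 3: positions 1, 4, 7, … form one track, and each other residue class forms its own.
Track A = 12, 36, 108, 324, 972, 2916, 8748: geometric with ratio 3.
Track B = -20, -8, 4, 16, 28, 40, 52: linear: a_n = -32 + 12·n.
Track C = 7, 18, 25, 43, 68, 111, 179: Fibonacci-style (each term is the sum of the two before it).
Position 22 → track A, term 8 = 26244.
Position 23 falls in track B as its term 8, giving 64.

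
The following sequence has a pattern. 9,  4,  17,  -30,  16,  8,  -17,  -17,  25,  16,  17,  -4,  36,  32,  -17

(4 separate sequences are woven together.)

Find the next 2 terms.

The terms cycle through 4 interleaved subsequences.
Subsequence A = 9, 16, 25, 36: perfect squares starting at 3².
Subsequence B = 4, 8, 16, 32: powers of 2.
Subsequence C = 17, -17, 17, -17: oscillating between 17 and -17.
Subsequence D = -30, -17, -4: arithmetic with common difference +13.
Position 16 falls in subsequence D as its term 4, giving 9.
Position 17 falls in subsequence A as its term 5, giving 49.

9, 49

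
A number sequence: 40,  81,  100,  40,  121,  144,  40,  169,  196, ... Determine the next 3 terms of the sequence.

The slot pattern repeats as ABB (period 3), so there are 2 interleaved tracks.
Stream A: 40, 40, 40 (always 40).
Stream B: 81, 100, 121, 144, 169, 196 (consecutive squares n² from n = 9).
The 10th slot belongs to stream A; its 4th term is 40.
Position 11 → stream B, term 7 = 225.
Position 12 falls in stream B as its term 8, giving 256.

40, 225, 256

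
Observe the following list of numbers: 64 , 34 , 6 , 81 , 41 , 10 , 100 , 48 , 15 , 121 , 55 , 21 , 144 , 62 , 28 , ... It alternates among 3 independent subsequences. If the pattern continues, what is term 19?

The terms cycle through 3 interleaved subsequences.
Stream A = 64, 81, 100, 121, 144: perfect squares starting at 8².
Stream B = 34, 41, 48, 55, 62: adding 7 each time.
Stream C = 6, 10, 15, 21, 28: triangular numbers n(n+1)/2 for n = 3, 4, ….
Term 19 comes from stream A (its 7th entry): 196.

196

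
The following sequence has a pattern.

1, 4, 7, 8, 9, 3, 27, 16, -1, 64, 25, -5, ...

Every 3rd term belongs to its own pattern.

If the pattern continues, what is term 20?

64

Split by position mod 3 into 3 tracks.
Track A = 1, 8, 27, 64: perfect cubes starting at 1³.
Track B = 4, 9, 16, 25: consecutive squares n² from n = 2.
Track C = 7, 3, -1, -5: subtracting 4 each time.
Position 20 falls in track B as its term 7, giving 64.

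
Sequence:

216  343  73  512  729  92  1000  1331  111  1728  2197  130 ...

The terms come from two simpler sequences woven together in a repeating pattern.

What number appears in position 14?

The slot pattern repeats as AAB (period 3), so there are 2 interleaved tracks.
Track A: 216, 343, 512, 729, 1000, 1331, 1728, 2197 — perfect cubes starting at 6³.
Track B: 73, 92, 111, 130 — arithmetic with common difference +19.
Position 14 → track A, term 10 = 3375.

3375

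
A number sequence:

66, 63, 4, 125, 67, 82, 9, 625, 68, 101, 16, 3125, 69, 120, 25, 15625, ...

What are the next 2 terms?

Split by position mod 4 into 4 tracks.
Stream A is 66, 67, 68, 69, which is linear: a_n = 65 + n.
Stream B is 63, 82, 101, 120, which is adding 19 each time.
Stream C is 4, 9, 16, 25, which is perfect squares starting at 2².
Stream D is 125, 625, 3125, 15625, which is powers of 5.
Position 17 → stream A, term 5 = 70.
Term 18 comes from stream B (its 5th entry): 139.

70, 139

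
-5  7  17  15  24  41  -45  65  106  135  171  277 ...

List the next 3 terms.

Reading positions in blocks of 3 reveals the pattern ABB — 2 tracks woven together.
Track A: -5, 15, -45, 135. Geometric with ratio -3.
Track B: 7, 17, 24, 41, 65, 106, 171, 277. A Fibonacci-like recurrence a_n = a_{n-1} + a_{n-2}.
The 13th slot belongs to track A; its 5th term is -405.
Position 14 falls in track B as its term 9, giving 448.
Position 15 falls in track B as its term 10, giving 725.

-405, 448, 725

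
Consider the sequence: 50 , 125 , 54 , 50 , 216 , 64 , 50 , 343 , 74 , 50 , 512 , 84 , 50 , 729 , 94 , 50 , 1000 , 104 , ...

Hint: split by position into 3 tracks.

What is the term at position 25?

50

Taking every 3rd term gives 3 separate tracks.
Subsequence A: 50, 50, 50, 50, 50, 50 — constant 50.
Subsequence B: 125, 216, 343, 512, 729, 1000 — perfect cubes starting at 5³.
Subsequence C: 54, 64, 74, 84, 94, 104 — arithmetic with common difference +10.
Position 25 → subsequence A, term 9 = 50.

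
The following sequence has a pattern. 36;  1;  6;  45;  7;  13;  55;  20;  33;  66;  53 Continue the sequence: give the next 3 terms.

The slot pattern repeats as ABB (period 3), so there are 2 interleaved tracks.
Track A: 36, 45, 55, 66 (triangular numbers n(n+1)/2 for n = 8, 9, …).
Track B: 1, 6, 7, 13, 20, 33, 53 (each term equals the sum of the previous two).
Term 12 comes from track B (its 8th entry): 86.
Term 13 comes from track A (its 5th entry): 78.
Position 14 → track B, term 9 = 139.

86, 78, 139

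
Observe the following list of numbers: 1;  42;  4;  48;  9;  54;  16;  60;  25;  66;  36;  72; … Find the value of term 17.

81

Positions 1, 3, 5, … form one subsequence and positions 2, 4, 6, … form another.
Stream A is 1, 4, 9, 16, 25, 36, which is perfect squares starting at 1².
Stream B is 42, 48, 54, 60, 66, 72, which is arithmetic, step +6.
Position 17 → stream A, term 9 = 81.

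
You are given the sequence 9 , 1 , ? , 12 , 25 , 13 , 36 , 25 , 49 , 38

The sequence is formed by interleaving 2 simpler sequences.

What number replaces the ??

16

Positions 1, 3, 5, … form one subsequence and positions 2, 4, 6, … form another.
Track A: 9, ?, 25, 36, 49 (perfect squares starting at 3²).
Track B: 1, 12, 13, 25, 38 (Fibonacci-style (each term is the sum of the two before it)).
Filling track A at index 2 by its rule yields 16.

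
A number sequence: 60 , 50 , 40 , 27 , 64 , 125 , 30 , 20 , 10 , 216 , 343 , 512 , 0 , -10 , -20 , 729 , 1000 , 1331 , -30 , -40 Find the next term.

Positions follow the repeating pattern AAABBB; grouping by letter gives 2 tracks.
Track A = 60, 50, 40, 30, 20, 10, 0, -10, -20, -30, -40: subtracting 10 each time.
Track B = 27, 64, 125, 216, 343, 512, 729, 1000, 1331: the cubes 3³, 4³, 5³, ….
Position 21 → track A, term 12 = -50.

-50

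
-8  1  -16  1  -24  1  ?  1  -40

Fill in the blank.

Split by position mod 2 into 2 tracks.
Stream A: -8, -16, -24, ?, -40 — linear: a_n = −8·n.
Stream B: 1, 1, 1, 1 — always 1.
The gap is stream A's term 4; the rule gives -32.

-32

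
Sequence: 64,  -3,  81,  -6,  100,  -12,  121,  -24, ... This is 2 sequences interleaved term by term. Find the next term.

Odd-indexed and even-indexed terms follow separate rules.
Stream A: 64, 81, 100, 121. Consecutive squares n² from n = 8.
Stream B: -3, -6, -12, -24. Multiplying by 2 each time.
Term 9 comes from stream A (its 5th entry): 144.

144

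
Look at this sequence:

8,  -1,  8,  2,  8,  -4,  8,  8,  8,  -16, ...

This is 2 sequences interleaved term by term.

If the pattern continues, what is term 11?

Taking every 2nd term gives 2 separate tracks.
Track A = 8, 8, 8, 8, 8: always 8.
Track B = -1, 2, -4, 8, -16: a geometric progression (common ratio -2).
Position 11 → track A, term 6 = 8.

8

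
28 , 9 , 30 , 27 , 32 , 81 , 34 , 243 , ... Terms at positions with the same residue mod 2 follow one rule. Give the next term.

Positions 1, 3, 5, … form one subsequence and positions 2, 4, 6, … form another.
Subsequence A = 28, 30, 32, 34: arithmetic with common difference +2.
Subsequence B = 9, 27, 81, 243: successive powers of 3.
Term 9 comes from subsequence A (its 5th entry): 36.

36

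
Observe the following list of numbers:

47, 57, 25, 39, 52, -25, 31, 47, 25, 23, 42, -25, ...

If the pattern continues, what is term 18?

The terms cycle through 3 interleaved subsequences.
Track A is 47, 39, 31, 23, which is linear: a_n = 55 − 8·n.
Track B is 57, 52, 47, 42, which is arithmetic, step −5.
Track C is 25, -25, 25, -25, which is alternating ±25.
Term 18 comes from track C (its 6th entry): -25.

-25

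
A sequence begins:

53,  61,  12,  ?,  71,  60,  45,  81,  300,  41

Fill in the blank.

The terms cycle through 3 interleaved subsequences.
Track A is 53, ?, 45, 41, which is arithmetic, step −4.
Track B is 61, 71, 81, which is arithmetic with common difference +10.
Track C is 12, 60, 300, which is geometric with ratio 5.
So the missing entry in track A is 49.

49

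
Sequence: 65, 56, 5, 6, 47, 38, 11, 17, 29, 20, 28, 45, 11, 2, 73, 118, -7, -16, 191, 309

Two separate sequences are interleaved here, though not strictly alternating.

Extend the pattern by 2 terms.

Reading positions in blocks of 4 reveals the pattern AABB — 2 tracks woven together.
Stream A is 65, 56, 47, 38, 29, 20, 11, 2, -7, -16, which is subtracting 9 each time.
Stream B is 5, 6, 11, 17, 28, 45, 73, 118, 191, 309, which is Fibonacci-style (each term is the sum of the two before it).
Term 21 comes from stream A (its 11th entry): -25.
Position 22 falls in stream A as its term 12, giving -34.

-25, -34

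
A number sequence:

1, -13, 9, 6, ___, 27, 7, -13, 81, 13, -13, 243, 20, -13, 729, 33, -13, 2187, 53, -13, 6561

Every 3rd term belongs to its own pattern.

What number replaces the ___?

Taking every 3rd term gives 3 separate tracks.
Subsequence A: 1, 6, 7, 13, 20, 33, 53 — Fibonacci-style (each term is the sum of the two before it).
Subsequence B: -13, ?, -13, -13, -13, -13, -13 — constant -13.
Subsequence C: 9, 27, 81, 243, 729, 2187, 6561 — powers 3^2, 3^3, 3^4, ….
The gap is subsequence B's term 2; the rule gives -13.

-13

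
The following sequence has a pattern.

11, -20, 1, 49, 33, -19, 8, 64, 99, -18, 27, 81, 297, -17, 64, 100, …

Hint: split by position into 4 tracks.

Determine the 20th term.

Split by position mod 4: positions 1, 5, 9, … form one track, and each other residue class forms its own.
Track A is 11, 33, 99, 297, which is geometric, ×3 each step.
Track B is -20, -19, -18, -17, which is arithmetic with common difference +1.
Track C is 1, 8, 27, 64, which is consecutive cubes n³ from n = 1.
Track D is 49, 64, 81, 100, which is perfect squares starting at 7².
Position 20 falls in track D as its term 5, giving 121.

121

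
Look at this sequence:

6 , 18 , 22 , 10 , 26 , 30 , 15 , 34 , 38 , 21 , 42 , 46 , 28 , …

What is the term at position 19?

The slot pattern repeats as ABB (period 3), so there are 2 interleaved tracks.
Track A = 6, 10, 15, 21, 28: triangular numbers starting at T_3.
Track B = 18, 22, 26, 30, 34, 38, 42, 46: arithmetic with common difference +4.
Position 19 → track A, term 7 = 45.

45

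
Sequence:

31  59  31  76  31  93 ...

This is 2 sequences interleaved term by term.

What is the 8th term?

110

Split by position mod 2 into 2 tracks.
Stream A: 31, 31, 31 — the constant sequence 31.
Stream B: 59, 76, 93 — arithmetic with common difference +17.
Term 8 comes from stream B (its 4th entry): 110.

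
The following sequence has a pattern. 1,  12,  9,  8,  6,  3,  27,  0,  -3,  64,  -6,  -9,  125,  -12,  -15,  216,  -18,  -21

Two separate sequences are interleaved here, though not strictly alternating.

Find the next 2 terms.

The slot pattern repeats as ABB (period 3), so there are 2 interleaved tracks.
Track A: 1, 8, 27, 64, 125, 216. Perfect cubes starting at 1³.
Track B: 12, 9, 6, 3, 0, -3, -6, -9, -12, -15, -18, -21. Arithmetic, step −3.
Term 19 comes from track A (its 7th entry): 343.
Position 20 → track B, term 13 = -24.

343, -24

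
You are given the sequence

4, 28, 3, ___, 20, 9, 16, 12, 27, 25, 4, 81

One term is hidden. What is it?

9

Split by position mod 3: positions 1, 4, 7, … form one track, and each other residue class forms its own.
Track A = 4, ?, 16, 25: perfect squares starting at 2².
Track B = 28, 20, 12, 4: subtracting 8 each time.
Track C = 3, 9, 27, 81: powers of 3.
So the missing entry in track A is 9.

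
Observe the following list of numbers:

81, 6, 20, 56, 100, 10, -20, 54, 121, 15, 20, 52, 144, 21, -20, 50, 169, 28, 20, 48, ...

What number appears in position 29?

Taking every 4th term gives 4 separate tracks.
Stream A: 81, 100, 121, 144, 169 — perfect squares starting at 9².
Stream B: 6, 10, 15, 21, 28 — triangular numbers n(n+1)/2 for n = 3, 4, ….
Stream C: 20, -20, 20, -20, 20 — alternating ±20.
Stream D: 56, 54, 52, 50, 48 — arithmetic, step −2.
Term 29 comes from stream A (its 8th entry): 256.

256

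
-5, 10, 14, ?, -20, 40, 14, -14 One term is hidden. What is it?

-14

The slot pattern repeats as AABB (period 4), so there are 2 interleaved tracks.
Stream A: -5, 10, -20, 40 — a geometric progression (common ratio -2).
Stream B: 14, ?, 14, -14 — oscillating between 14 and -14.
So the missing entry in stream B is -14.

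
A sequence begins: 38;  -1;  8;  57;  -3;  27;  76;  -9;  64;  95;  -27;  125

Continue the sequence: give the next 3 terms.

Read the sequence 3 terms at a time; column i is its own pattern.
Subsequence A: 38, 57, 76, 95 (arithmetic, step +19).
Subsequence B: -1, -3, -9, -27 (geometric with ratio 3).
Subsequence C: 8, 27, 64, 125 (the cubes 2³, 3³, 4³, …).
Term 13 comes from subsequence A (its 5th entry): 114.
Position 14 falls in subsequence B as its term 5, giving -81.
Position 15 falls in subsequence C as its term 5, giving 216.

114, -81, 216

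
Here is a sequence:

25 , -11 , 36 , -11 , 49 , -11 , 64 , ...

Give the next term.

-11

The terms cycle through 2 interleaved subsequences.
Track A: 25, 36, 49, 64 — perfect squares starting at 5².
Track B: -11, -11, -11 — the constant sequence -11.
Position 8 → track B, term 4 = -11.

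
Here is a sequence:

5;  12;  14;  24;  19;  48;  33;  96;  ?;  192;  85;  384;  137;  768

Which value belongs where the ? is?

Odd-indexed and even-indexed terms follow separate rules.
Stream A is 5, 14, 19, 33, ?, 85, 137, which is Fibonacci-style (each term is the sum of the two before it).
Stream B is 12, 24, 48, 96, 192, 384, 768, which is geometric, ×2 each step.
Filling stream A at index 5 by its rule yields 52.

52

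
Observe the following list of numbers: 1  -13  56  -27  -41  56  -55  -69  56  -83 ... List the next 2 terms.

Reading positions in blocks of 3 reveals the pattern AAB — 2 tracks woven together.
Track A is 1, -13, -27, -41, -55, -69, -83, which is arithmetic, step −14.
Track B is 56, 56, 56, which is the constant sequence 56.
Term 11 comes from track A (its 8th entry): -97.
The 12th slot belongs to track B; its 4th term is 56.

-97, 56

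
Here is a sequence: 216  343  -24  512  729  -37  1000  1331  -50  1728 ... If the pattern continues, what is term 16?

Positions follow the repeating pattern AAB; grouping by letter gives 2 tracks.
Track A = 216, 343, 512, 729, 1000, 1331, 1728: consecutive cubes n³ from n = 6.
Track B = -24, -37, -50: arithmetic, step −13.
Position 16 → track A, term 11 = 4096.

4096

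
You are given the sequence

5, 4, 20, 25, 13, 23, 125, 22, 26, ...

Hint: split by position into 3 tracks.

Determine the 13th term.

The terms cycle through 3 interleaved subsequences.
Stream A is 5, 25, 125, which is successive powers of 5.
Stream B is 4, 13, 22, which is arithmetic with common difference +9.
Stream C is 20, 23, 26, which is adding 3 each time.
Position 13 → stream A, term 5 = 3125.

3125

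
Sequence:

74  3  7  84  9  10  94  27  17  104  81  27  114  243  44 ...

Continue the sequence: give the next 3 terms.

124, 729, 71

Split by position mod 3: positions 1, 4, 7, … form one track, and each other residue class forms its own.
Track A is 74, 84, 94, 104, 114, which is arithmetic with common difference +10.
Track B is 3, 9, 27, 81, 243, which is geometric with ratio 3.
Track C is 7, 10, 17, 27, 44, which is Fibonacci-style (each term is the sum of the two before it).
The 16th slot belongs to track A; its 6th term is 124.
Position 17 → track B, term 6 = 729.
Position 18 → track C, term 6 = 71.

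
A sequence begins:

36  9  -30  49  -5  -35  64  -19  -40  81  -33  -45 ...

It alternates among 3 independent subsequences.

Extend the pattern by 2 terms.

100, -47

Taking every 3rd term gives 3 separate tracks.
Stream A: 36, 49, 64, 81 (the squares 6², 7², 8², …).
Stream B: 9, -5, -19, -33 (subtracting 14 each time).
Stream C: -30, -35, -40, -45 (linear: a_n = -25 − 5·n).
Position 13 → stream A, term 5 = 100.
Position 14 → stream B, term 5 = -47.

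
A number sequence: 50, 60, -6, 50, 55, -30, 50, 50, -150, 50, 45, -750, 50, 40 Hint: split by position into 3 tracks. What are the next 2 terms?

-3750, 50

Split by position mod 3: positions 1, 4, 7, … form one track, and each other residue class forms its own.
Subsequence A: 50, 50, 50, 50, 50. Constant 50.
Subsequence B: 60, 55, 50, 45, 40. Linear: a_n = 65 − 5·n.
Subsequence C: -6, -30, -150, -750. Multiplying by 5 each time.
Position 15 → subsequence C, term 5 = -3750.
Term 16 comes from subsequence A (its 6th entry): 50.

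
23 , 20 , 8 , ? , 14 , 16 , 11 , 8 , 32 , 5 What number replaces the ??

17

Positions follow the repeating pattern AAB; grouping by letter gives 2 tracks.
Subsequence A = 23, 20, ?, 14, 11, 8, 5: subtracting 3 each time.
Subsequence B = 8, 16, 32: successive powers of 2.
Subsequence A's pattern makes the blank 17.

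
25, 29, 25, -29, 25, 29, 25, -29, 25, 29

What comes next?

25

Taking every 2nd term gives 2 separate tracks.
Stream A: 25, 25, 25, 25, 25. Always 25.
Stream B: 29, -29, 29, -29, 29. Alternating ±29.
Position 11 → stream A, term 6 = 25.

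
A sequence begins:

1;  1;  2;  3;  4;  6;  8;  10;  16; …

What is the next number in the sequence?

The terms cycle through 2 interleaved subsequences.
Subsequence A = 1, 2, 4, 8, 16: powers 2^0, 2^1, 2^2, ….
Subsequence B = 1, 3, 6, 10: triangular numbers starting at T_1.
Position 10 falls in subsequence B as its term 5, giving 15.

15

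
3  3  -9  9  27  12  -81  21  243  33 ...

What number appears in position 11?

-729

The terms cycle through 2 interleaved subsequences.
Stream A is 3, -9, 27, -81, 243, which is geometric with ratio -3.
Stream B is 3, 9, 12, 21, 33, which is each term equals the sum of the previous two.
Position 11 → stream A, term 6 = -729.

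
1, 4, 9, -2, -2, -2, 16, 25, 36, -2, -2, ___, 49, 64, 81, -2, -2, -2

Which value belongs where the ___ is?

-2

Reading positions in blocks of 6 reveals the pattern AAABBB — 2 tracks woven together.
Track A: 1, 4, 9, 16, 25, 36, 49, 64, 81. Consecutive squares n² from n = 1.
Track B: -2, -2, -2, -2, -2, ?, -2, -2, -2. Always -2.
Filling track B at index 6 by its rule yields -2.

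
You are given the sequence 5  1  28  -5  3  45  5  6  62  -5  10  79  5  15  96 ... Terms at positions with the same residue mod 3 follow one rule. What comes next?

-5

Split by position mod 3 into 3 tracks.
Track A: 5, -5, 5, -5, 5 — alternating ±5.
Track B: 1, 3, 6, 10, 15 — triangular numbers n(n+1)/2 for n = 1, 2, ….
Track C: 28, 45, 62, 79, 96 — arithmetic with common difference +17.
The 16th slot belongs to track A; its 6th term is -5.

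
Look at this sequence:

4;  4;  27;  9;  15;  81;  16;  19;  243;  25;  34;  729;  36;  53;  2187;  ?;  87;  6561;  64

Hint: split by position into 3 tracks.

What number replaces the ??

49

Taking every 3rd term gives 3 separate tracks.
Track A: 4, 9, 16, 25, 36, ?, 64 — consecutive squares n² from n = 2.
Track B: 4, 15, 19, 34, 53, 87 — Fibonacci-style (each term is the sum of the two before it).
Track C: 27, 81, 243, 729, 2187, 6561 — powers of 3.
The gap is track A's term 6; the rule gives 49.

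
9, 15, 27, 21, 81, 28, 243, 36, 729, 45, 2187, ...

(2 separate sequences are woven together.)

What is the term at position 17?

The terms cycle through 2 interleaved subsequences.
Subsequence A is 9, 27, 81, 243, 729, 2187, which is powers 3^2, 3^3, 3^4, ….
Subsequence B is 15, 21, 28, 36, 45, which is triangular numbers n(n+1)/2 for n = 5, 6, ….
The 17th slot belongs to subsequence A; its 9th term is 59049.

59049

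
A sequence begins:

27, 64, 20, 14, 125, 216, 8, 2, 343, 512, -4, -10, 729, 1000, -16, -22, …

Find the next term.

1331

Reading positions in blocks of 4 reveals the pattern AABB — 2 tracks woven together.
Subsequence A = 27, 64, 125, 216, 343, 512, 729, 1000: consecutive cubes n³ from n = 3.
Subsequence B = 20, 14, 8, 2, -4, -10, -16, -22: subtracting 6 each time.
Position 17 falls in subsequence A as its term 9, giving 1331.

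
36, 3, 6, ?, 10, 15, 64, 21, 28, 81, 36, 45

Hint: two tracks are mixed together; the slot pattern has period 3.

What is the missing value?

49

Reading positions in blocks of 3 reveals the pattern ABB — 2 tracks woven together.
Track A: 36, ?, 64, 81 (perfect squares starting at 6²).
Track B: 3, 6, 10, 15, 21, 28, 36, 45 (the triangular numbers T_2, T_3, …).
Filling track A at index 2 by its rule yields 49.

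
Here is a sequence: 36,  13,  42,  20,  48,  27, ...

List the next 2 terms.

54, 34

The terms cycle through 2 interleaved subsequences.
Subsequence A is 36, 42, 48, which is linear: a_n = 30 + 6·n.
Subsequence B is 13, 20, 27, which is linear: a_n = 6 + 7·n.
Term 7 comes from subsequence A (its 4th entry): 54.
Term 8 comes from subsequence B (its 4th entry): 34.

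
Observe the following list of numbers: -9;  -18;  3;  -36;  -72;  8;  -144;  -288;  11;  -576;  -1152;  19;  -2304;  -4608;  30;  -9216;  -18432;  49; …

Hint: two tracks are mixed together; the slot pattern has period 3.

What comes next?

The slot pattern repeats as AAB (period 3), so there are 2 interleaved tracks.
Track A: -9, -18, -36, -72, -144, -288, -576, -1152, -2304, -4608, -9216, -18432 — geometric with ratio 2.
Track B: 3, 8, 11, 19, 30, 49 — a Fibonacci-like recurrence a_n = a_{n-1} + a_{n-2}.
The 19th slot belongs to track A; its 13th term is -36864.

-36864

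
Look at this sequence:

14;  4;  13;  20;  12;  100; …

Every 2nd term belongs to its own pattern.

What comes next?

Positions 1, 3, 5, … form one subsequence and positions 2, 4, 6, … form another.
Stream A = 14, 13, 12: arithmetic, step −1.
Stream B = 4, 20, 100: geometric with ratio 5.
Term 7 comes from stream A (its 4th entry): 11.

11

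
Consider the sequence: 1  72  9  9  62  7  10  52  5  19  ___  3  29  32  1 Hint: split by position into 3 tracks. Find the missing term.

42

Split by position mod 3: positions 1, 4, 7, … form one track, and each other residue class forms its own.
Subsequence A: 1, 9, 10, 19, 29 (each term equals the sum of the previous two).
Subsequence B: 72, 62, 52, ?, 32 (arithmetic with common difference −10).
Subsequence C: 9, 7, 5, 3, 1 (linear: a_n = 11 − 2·n).
Filling subsequence B at index 4 by its rule yields 42.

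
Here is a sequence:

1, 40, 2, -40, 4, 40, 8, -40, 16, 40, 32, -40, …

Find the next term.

Split by position mod 2 into 2 tracks.
Track A: 1, 2, 4, 8, 16, 32. Powers of 2.
Track B: 40, -40, 40, -40, 40, -40. The oscillation 40·(−1)^(n+1).
The 13th slot belongs to track A; its 7th term is 64.

64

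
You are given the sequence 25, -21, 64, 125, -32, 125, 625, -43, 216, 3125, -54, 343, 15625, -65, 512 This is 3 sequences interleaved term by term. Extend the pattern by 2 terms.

78125, -76

Split by position mod 3: positions 1, 4, 7, … form one track, and each other residue class forms its own.
Track A: 25, 125, 625, 3125, 15625. Powers of 5.
Track B: -21, -32, -43, -54, -65. Arithmetic with common difference −11.
Track C: 64, 125, 216, 343, 512. The cubes 4³, 5³, 6³, ….
Position 16 falls in track A as its term 6, giving 78125.
Position 17 falls in track B as its term 6, giving -76.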